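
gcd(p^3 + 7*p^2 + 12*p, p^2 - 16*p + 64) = 1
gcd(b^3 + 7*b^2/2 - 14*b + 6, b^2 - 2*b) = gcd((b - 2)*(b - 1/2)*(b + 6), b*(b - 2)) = b - 2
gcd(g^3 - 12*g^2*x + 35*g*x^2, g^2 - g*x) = g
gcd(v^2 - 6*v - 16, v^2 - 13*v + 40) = v - 8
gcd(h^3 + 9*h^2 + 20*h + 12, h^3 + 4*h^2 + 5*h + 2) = h^2 + 3*h + 2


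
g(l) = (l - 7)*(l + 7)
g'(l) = 2*l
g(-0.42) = -48.82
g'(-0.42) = -0.84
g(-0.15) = -48.98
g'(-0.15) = -0.30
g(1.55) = -46.60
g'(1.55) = 3.10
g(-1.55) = -46.60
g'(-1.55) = -3.10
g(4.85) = -25.48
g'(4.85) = 9.70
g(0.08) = -48.99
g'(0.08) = 0.16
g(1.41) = -47.01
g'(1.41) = 2.82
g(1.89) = -45.43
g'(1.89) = 3.78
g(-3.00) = -40.00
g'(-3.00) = -6.00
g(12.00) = 95.00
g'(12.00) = 24.00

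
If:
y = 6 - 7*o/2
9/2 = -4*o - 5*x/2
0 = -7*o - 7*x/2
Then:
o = 9/2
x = -9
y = -39/4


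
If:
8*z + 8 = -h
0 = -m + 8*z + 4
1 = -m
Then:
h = -3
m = -1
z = -5/8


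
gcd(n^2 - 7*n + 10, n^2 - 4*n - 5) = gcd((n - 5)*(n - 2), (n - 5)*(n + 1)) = n - 5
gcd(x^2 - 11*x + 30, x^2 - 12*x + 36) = x - 6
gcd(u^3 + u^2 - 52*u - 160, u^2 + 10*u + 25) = u + 5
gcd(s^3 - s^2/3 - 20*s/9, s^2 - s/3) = s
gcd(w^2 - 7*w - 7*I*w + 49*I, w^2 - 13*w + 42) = w - 7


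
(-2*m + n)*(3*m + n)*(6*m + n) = -36*m^3 + 7*m*n^2 + n^3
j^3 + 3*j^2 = j^2*(j + 3)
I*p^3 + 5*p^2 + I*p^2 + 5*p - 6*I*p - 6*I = (p - 3*I)*(p - 2*I)*(I*p + I)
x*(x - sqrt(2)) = x^2 - sqrt(2)*x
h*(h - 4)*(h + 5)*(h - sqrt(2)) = h^4 - sqrt(2)*h^3 + h^3 - 20*h^2 - sqrt(2)*h^2 + 20*sqrt(2)*h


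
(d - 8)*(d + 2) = d^2 - 6*d - 16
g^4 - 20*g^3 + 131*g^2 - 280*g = g*(g - 8)*(g - 7)*(g - 5)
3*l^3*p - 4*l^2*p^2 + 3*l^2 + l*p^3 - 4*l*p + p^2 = (-3*l + p)*(-l + p)*(l*p + 1)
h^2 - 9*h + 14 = (h - 7)*(h - 2)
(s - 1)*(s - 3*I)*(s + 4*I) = s^3 - s^2 + I*s^2 + 12*s - I*s - 12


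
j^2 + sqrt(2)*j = j*(j + sqrt(2))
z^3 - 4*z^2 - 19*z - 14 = (z - 7)*(z + 1)*(z + 2)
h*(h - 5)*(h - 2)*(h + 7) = h^4 - 39*h^2 + 70*h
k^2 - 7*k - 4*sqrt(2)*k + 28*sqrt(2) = (k - 7)*(k - 4*sqrt(2))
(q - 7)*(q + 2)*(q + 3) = q^3 - 2*q^2 - 29*q - 42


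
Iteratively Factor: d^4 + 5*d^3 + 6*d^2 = (d)*(d^3 + 5*d^2 + 6*d) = d*(d + 3)*(d^2 + 2*d) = d^2*(d + 3)*(d + 2)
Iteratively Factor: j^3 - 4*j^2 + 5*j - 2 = (j - 1)*(j^2 - 3*j + 2) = (j - 2)*(j - 1)*(j - 1)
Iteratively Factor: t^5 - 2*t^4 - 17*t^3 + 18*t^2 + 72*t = (t - 3)*(t^4 + t^3 - 14*t^2 - 24*t) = (t - 4)*(t - 3)*(t^3 + 5*t^2 + 6*t) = t*(t - 4)*(t - 3)*(t^2 + 5*t + 6) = t*(t - 4)*(t - 3)*(t + 3)*(t + 2)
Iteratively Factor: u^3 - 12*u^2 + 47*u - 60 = (u - 5)*(u^2 - 7*u + 12) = (u - 5)*(u - 4)*(u - 3)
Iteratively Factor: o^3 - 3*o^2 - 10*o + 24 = (o - 4)*(o^2 + o - 6) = (o - 4)*(o + 3)*(o - 2)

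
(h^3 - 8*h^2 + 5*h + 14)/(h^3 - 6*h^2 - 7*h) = (h - 2)/h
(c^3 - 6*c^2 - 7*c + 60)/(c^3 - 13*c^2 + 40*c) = (c^2 - c - 12)/(c*(c - 8))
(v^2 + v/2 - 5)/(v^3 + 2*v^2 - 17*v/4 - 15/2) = 2/(2*v + 3)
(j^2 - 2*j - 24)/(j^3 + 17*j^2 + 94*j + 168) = (j - 6)/(j^2 + 13*j + 42)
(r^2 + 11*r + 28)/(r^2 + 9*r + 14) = (r + 4)/(r + 2)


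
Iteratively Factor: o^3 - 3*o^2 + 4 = (o - 2)*(o^2 - o - 2) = (o - 2)^2*(o + 1)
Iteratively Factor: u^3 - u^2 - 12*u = (u - 4)*(u^2 + 3*u) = u*(u - 4)*(u + 3)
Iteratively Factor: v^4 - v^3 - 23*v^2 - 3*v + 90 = (v + 3)*(v^3 - 4*v^2 - 11*v + 30) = (v - 5)*(v + 3)*(v^2 + v - 6) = (v - 5)*(v + 3)^2*(v - 2)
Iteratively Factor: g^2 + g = (g + 1)*(g)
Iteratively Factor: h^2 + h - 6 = (h - 2)*(h + 3)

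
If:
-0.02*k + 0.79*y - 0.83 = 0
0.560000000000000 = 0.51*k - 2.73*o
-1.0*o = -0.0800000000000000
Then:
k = 1.53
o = 0.08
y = 1.09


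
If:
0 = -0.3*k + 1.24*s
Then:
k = 4.13333333333333*s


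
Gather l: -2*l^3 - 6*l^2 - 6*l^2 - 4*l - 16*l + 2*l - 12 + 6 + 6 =-2*l^3 - 12*l^2 - 18*l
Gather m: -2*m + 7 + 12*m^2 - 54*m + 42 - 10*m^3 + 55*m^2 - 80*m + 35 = -10*m^3 + 67*m^2 - 136*m + 84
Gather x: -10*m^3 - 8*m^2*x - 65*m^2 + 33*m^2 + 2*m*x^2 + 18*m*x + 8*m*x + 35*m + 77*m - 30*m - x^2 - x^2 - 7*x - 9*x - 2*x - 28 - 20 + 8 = -10*m^3 - 32*m^2 + 82*m + x^2*(2*m - 2) + x*(-8*m^2 + 26*m - 18) - 40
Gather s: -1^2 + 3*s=3*s - 1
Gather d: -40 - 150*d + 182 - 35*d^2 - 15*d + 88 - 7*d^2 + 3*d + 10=-42*d^2 - 162*d + 240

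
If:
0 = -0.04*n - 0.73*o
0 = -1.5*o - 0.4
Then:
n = 4.87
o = -0.27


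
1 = 1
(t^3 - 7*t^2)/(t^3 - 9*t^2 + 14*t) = t/(t - 2)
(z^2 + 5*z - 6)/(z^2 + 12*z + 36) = (z - 1)/(z + 6)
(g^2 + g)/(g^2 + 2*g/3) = 3*(g + 1)/(3*g + 2)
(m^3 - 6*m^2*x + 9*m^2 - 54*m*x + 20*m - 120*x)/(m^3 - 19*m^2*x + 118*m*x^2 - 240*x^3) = (m^2 + 9*m + 20)/(m^2 - 13*m*x + 40*x^2)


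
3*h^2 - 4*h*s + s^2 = (-3*h + s)*(-h + s)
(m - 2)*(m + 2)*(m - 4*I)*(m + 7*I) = m^4 + 3*I*m^3 + 24*m^2 - 12*I*m - 112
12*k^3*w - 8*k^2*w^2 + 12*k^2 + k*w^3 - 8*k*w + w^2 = (-6*k + w)*(-2*k + w)*(k*w + 1)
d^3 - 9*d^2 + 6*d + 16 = (d - 8)*(d - 2)*(d + 1)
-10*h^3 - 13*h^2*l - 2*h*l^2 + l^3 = (-5*h + l)*(h + l)*(2*h + l)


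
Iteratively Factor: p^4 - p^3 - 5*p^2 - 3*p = (p - 3)*(p^3 + 2*p^2 + p) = p*(p - 3)*(p^2 + 2*p + 1) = p*(p - 3)*(p + 1)*(p + 1)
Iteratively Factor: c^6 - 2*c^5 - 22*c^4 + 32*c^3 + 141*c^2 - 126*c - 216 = (c - 4)*(c^5 + 2*c^4 - 14*c^3 - 24*c^2 + 45*c + 54) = (c - 4)*(c + 1)*(c^4 + c^3 - 15*c^2 - 9*c + 54) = (c - 4)*(c - 2)*(c + 1)*(c^3 + 3*c^2 - 9*c - 27) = (c - 4)*(c - 2)*(c + 1)*(c + 3)*(c^2 - 9) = (c - 4)*(c - 2)*(c + 1)*(c + 3)^2*(c - 3)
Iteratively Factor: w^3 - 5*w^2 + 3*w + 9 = (w + 1)*(w^2 - 6*w + 9) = (w - 3)*(w + 1)*(w - 3)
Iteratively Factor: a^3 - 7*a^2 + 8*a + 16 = (a - 4)*(a^2 - 3*a - 4) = (a - 4)*(a + 1)*(a - 4)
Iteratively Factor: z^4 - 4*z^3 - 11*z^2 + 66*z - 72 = (z + 4)*(z^3 - 8*z^2 + 21*z - 18) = (z - 3)*(z + 4)*(z^2 - 5*z + 6) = (z - 3)^2*(z + 4)*(z - 2)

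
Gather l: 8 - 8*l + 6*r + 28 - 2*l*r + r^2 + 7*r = l*(-2*r - 8) + r^2 + 13*r + 36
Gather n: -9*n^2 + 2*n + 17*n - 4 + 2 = -9*n^2 + 19*n - 2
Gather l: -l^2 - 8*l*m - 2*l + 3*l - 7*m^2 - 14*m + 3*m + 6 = -l^2 + l*(1 - 8*m) - 7*m^2 - 11*m + 6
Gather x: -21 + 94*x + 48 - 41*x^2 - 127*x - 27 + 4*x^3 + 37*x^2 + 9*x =4*x^3 - 4*x^2 - 24*x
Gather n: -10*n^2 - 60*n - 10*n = -10*n^2 - 70*n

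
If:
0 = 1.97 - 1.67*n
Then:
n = 1.18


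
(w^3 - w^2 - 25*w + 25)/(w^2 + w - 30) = (w^2 + 4*w - 5)/(w + 6)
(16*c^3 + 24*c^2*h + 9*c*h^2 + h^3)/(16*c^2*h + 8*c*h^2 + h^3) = (c + h)/h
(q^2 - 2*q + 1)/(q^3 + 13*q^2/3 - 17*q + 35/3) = 3*(q - 1)/(3*q^2 + 16*q - 35)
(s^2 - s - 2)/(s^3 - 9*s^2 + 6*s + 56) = (s^2 - s - 2)/(s^3 - 9*s^2 + 6*s + 56)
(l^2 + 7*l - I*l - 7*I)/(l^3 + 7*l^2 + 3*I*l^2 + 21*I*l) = (l - I)/(l*(l + 3*I))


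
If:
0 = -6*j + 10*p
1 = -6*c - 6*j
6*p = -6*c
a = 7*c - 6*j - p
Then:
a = 9/2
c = 1/4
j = -5/12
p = -1/4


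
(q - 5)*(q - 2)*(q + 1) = q^3 - 6*q^2 + 3*q + 10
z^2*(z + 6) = z^3 + 6*z^2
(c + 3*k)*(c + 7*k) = c^2 + 10*c*k + 21*k^2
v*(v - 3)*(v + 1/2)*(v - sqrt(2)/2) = v^4 - 5*v^3/2 - sqrt(2)*v^3/2 - 3*v^2/2 + 5*sqrt(2)*v^2/4 + 3*sqrt(2)*v/4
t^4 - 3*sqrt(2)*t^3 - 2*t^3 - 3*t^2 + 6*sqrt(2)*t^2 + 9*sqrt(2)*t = t*(t - 3)*(t + 1)*(t - 3*sqrt(2))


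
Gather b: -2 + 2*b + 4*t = 2*b + 4*t - 2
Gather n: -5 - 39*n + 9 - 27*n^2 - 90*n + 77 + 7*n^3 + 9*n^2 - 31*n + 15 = 7*n^3 - 18*n^2 - 160*n + 96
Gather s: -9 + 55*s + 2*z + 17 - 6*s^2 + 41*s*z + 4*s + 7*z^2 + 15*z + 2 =-6*s^2 + s*(41*z + 59) + 7*z^2 + 17*z + 10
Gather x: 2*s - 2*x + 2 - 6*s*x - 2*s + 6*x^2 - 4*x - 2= 6*x^2 + x*(-6*s - 6)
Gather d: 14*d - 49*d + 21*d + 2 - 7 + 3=-14*d - 2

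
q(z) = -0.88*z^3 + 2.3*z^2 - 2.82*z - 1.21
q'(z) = -2.64*z^2 + 4.6*z - 2.82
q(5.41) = -88.49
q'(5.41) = -55.20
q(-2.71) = 40.84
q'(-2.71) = -34.67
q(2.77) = -10.08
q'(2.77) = -10.33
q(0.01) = -1.24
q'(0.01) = -2.77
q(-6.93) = 421.66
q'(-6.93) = -161.48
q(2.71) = -9.47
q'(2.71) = -9.74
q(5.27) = -80.99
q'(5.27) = -51.90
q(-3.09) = 55.43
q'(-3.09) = -42.24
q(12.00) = -1224.49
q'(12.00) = -327.78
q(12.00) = -1224.49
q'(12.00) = -327.78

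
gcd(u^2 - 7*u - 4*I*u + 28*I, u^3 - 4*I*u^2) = u - 4*I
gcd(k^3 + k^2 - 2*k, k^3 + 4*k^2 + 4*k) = k^2 + 2*k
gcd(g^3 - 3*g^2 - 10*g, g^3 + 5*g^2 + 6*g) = g^2 + 2*g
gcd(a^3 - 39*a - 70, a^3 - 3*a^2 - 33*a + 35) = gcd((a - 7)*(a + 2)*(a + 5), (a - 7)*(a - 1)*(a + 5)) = a^2 - 2*a - 35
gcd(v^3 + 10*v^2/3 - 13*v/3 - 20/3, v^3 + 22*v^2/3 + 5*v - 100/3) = v^2 + 7*v/3 - 20/3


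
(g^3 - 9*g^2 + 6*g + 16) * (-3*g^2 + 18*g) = -3*g^5 + 45*g^4 - 180*g^3 + 60*g^2 + 288*g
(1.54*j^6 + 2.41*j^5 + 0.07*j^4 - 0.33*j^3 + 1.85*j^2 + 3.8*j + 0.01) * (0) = 0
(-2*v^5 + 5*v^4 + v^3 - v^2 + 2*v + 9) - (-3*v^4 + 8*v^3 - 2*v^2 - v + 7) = -2*v^5 + 8*v^4 - 7*v^3 + v^2 + 3*v + 2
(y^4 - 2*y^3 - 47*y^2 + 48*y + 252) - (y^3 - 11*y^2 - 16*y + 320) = y^4 - 3*y^3 - 36*y^2 + 64*y - 68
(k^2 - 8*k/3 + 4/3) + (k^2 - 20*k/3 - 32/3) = 2*k^2 - 28*k/3 - 28/3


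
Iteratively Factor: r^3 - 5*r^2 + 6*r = (r - 3)*(r^2 - 2*r) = r*(r - 3)*(r - 2)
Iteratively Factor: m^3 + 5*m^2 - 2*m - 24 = (m + 4)*(m^2 + m - 6) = (m + 3)*(m + 4)*(m - 2)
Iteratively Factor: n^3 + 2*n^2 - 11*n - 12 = (n - 3)*(n^2 + 5*n + 4) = (n - 3)*(n + 1)*(n + 4)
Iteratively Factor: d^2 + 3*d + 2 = (d + 1)*(d + 2)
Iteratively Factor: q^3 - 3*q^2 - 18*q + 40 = (q - 5)*(q^2 + 2*q - 8) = (q - 5)*(q + 4)*(q - 2)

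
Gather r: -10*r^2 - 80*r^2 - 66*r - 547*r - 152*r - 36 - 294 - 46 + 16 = -90*r^2 - 765*r - 360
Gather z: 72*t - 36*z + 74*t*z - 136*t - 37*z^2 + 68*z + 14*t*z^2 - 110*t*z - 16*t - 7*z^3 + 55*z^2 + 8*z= -80*t - 7*z^3 + z^2*(14*t + 18) + z*(40 - 36*t)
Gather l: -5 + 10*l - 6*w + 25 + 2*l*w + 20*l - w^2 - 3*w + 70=l*(2*w + 30) - w^2 - 9*w + 90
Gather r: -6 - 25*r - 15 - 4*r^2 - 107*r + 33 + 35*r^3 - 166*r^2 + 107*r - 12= 35*r^3 - 170*r^2 - 25*r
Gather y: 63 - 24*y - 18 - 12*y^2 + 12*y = -12*y^2 - 12*y + 45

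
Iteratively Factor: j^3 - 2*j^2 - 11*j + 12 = (j - 1)*(j^2 - j - 12) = (j - 4)*(j - 1)*(j + 3)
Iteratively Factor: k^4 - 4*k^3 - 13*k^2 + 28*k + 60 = (k - 5)*(k^3 + k^2 - 8*k - 12) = (k - 5)*(k + 2)*(k^2 - k - 6) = (k - 5)*(k + 2)^2*(k - 3)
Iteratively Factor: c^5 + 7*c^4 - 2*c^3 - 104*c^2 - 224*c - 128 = (c + 2)*(c^4 + 5*c^3 - 12*c^2 - 80*c - 64) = (c + 1)*(c + 2)*(c^3 + 4*c^2 - 16*c - 64) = (c - 4)*(c + 1)*(c + 2)*(c^2 + 8*c + 16) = (c - 4)*(c + 1)*(c + 2)*(c + 4)*(c + 4)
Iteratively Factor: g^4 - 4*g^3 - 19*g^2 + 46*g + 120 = (g + 3)*(g^3 - 7*g^2 + 2*g + 40) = (g + 2)*(g + 3)*(g^2 - 9*g + 20) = (g - 5)*(g + 2)*(g + 3)*(g - 4)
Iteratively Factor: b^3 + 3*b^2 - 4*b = (b - 1)*(b^2 + 4*b) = (b - 1)*(b + 4)*(b)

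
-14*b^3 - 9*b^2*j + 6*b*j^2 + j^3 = (-2*b + j)*(b + j)*(7*b + j)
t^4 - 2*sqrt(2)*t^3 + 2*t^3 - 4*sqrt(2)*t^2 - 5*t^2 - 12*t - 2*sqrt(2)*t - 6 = (t + 1)^2*(t - 3*sqrt(2))*(t + sqrt(2))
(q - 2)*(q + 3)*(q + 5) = q^3 + 6*q^2 - q - 30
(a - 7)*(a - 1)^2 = a^3 - 9*a^2 + 15*a - 7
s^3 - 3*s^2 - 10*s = s*(s - 5)*(s + 2)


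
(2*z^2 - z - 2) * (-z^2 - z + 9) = -2*z^4 - z^3 + 21*z^2 - 7*z - 18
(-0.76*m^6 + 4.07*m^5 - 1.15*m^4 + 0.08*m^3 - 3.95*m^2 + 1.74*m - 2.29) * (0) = 0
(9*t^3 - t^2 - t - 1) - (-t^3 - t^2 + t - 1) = 10*t^3 - 2*t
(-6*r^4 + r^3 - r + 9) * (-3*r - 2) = 18*r^5 + 9*r^4 - 2*r^3 + 3*r^2 - 25*r - 18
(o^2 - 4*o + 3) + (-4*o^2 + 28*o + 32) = -3*o^2 + 24*o + 35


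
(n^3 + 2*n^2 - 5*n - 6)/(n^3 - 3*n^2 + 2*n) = (n^2 + 4*n + 3)/(n*(n - 1))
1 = 1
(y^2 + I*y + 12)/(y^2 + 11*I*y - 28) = (y - 3*I)/(y + 7*I)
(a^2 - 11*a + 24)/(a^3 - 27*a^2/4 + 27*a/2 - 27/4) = 4*(a - 8)/(4*a^2 - 15*a + 9)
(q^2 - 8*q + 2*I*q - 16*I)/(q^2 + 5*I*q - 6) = (q - 8)/(q + 3*I)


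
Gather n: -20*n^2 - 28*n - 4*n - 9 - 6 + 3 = -20*n^2 - 32*n - 12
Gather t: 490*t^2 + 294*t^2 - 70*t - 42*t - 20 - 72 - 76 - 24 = 784*t^2 - 112*t - 192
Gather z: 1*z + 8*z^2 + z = 8*z^2 + 2*z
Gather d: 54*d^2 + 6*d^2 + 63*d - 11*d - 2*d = 60*d^2 + 50*d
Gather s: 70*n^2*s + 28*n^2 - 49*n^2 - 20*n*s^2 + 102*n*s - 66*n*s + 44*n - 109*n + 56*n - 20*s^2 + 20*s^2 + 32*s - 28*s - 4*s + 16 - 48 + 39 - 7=-21*n^2 - 20*n*s^2 - 9*n + s*(70*n^2 + 36*n)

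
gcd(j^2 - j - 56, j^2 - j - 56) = j^2 - j - 56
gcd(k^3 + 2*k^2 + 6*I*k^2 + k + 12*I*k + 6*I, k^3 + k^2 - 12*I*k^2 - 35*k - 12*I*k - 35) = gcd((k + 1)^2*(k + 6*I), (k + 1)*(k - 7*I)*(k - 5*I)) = k + 1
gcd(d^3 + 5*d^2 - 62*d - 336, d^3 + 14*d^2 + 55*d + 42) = d^2 + 13*d + 42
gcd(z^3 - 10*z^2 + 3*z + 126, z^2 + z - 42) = z - 6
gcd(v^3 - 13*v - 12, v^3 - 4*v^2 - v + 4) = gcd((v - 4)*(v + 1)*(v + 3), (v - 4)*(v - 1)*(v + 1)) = v^2 - 3*v - 4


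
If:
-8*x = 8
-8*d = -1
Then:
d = 1/8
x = -1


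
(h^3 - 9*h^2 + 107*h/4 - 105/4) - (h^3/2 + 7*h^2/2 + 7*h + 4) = h^3/2 - 25*h^2/2 + 79*h/4 - 121/4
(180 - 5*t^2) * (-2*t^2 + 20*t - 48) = 10*t^4 - 100*t^3 - 120*t^2 + 3600*t - 8640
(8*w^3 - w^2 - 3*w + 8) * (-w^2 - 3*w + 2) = -8*w^5 - 23*w^4 + 22*w^3 - w^2 - 30*w + 16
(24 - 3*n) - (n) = 24 - 4*n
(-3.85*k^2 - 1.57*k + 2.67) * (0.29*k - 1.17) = -1.1165*k^3 + 4.0492*k^2 + 2.6112*k - 3.1239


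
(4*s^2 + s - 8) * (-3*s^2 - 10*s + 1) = -12*s^4 - 43*s^3 + 18*s^2 + 81*s - 8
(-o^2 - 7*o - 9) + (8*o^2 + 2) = 7*o^2 - 7*o - 7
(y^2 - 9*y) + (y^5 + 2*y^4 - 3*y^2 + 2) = y^5 + 2*y^4 - 2*y^2 - 9*y + 2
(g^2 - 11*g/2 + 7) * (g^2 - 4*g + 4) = g^4 - 19*g^3/2 + 33*g^2 - 50*g + 28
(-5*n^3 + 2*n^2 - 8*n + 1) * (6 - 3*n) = 15*n^4 - 36*n^3 + 36*n^2 - 51*n + 6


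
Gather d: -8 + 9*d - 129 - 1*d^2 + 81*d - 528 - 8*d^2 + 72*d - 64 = -9*d^2 + 162*d - 729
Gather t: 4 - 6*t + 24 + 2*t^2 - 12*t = 2*t^2 - 18*t + 28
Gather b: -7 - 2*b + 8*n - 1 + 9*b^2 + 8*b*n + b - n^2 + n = 9*b^2 + b*(8*n - 1) - n^2 + 9*n - 8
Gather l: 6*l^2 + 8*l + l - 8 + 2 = 6*l^2 + 9*l - 6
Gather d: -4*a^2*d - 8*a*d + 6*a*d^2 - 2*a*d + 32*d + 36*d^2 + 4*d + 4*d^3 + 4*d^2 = 4*d^3 + d^2*(6*a + 40) + d*(-4*a^2 - 10*a + 36)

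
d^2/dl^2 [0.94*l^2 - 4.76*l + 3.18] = 1.88000000000000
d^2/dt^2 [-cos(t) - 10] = cos(t)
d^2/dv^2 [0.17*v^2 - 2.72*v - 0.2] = 0.340000000000000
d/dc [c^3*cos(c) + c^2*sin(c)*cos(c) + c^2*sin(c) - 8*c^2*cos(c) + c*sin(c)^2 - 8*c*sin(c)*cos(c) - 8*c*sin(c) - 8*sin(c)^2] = -c^3*sin(c) + 8*c^2*sin(c) + 4*c^2*cos(c) + c^2*cos(2*c) + 2*c*sin(c) + 2*c*sin(2*c) - 24*c*cos(c) - 8*c*cos(2*c) - 8*sin(c) - 12*sin(2*c) - cos(2*c)/2 + 1/2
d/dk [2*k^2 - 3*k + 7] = 4*k - 3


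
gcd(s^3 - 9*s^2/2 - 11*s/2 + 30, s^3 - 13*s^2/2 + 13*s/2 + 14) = s - 4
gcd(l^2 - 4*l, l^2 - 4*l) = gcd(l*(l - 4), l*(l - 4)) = l^2 - 4*l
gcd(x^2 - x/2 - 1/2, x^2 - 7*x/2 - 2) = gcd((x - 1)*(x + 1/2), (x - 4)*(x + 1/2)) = x + 1/2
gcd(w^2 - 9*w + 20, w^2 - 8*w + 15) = w - 5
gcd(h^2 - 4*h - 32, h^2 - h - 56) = h - 8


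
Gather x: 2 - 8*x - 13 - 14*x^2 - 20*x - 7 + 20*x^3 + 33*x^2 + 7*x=20*x^3 + 19*x^2 - 21*x - 18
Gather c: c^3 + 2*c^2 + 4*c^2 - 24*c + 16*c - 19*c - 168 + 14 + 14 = c^3 + 6*c^2 - 27*c - 140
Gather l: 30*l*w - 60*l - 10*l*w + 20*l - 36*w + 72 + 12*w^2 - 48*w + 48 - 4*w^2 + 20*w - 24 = l*(20*w - 40) + 8*w^2 - 64*w + 96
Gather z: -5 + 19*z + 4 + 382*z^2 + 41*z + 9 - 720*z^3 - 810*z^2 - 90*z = -720*z^3 - 428*z^2 - 30*z + 8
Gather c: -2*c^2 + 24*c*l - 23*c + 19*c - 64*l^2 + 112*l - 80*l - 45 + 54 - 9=-2*c^2 + c*(24*l - 4) - 64*l^2 + 32*l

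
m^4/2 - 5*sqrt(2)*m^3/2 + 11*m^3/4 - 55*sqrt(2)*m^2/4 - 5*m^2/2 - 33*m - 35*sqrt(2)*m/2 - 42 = (m/2 + sqrt(2)/2)*(m + 2)*(m + 7/2)*(m - 6*sqrt(2))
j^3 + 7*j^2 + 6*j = j*(j + 1)*(j + 6)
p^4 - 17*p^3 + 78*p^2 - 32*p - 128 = (p - 8)^2*(p - 2)*(p + 1)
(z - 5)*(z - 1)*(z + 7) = z^3 + z^2 - 37*z + 35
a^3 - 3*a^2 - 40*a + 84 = (a - 7)*(a - 2)*(a + 6)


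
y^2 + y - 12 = (y - 3)*(y + 4)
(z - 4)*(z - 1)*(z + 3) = z^3 - 2*z^2 - 11*z + 12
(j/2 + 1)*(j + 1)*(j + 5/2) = j^3/2 + 11*j^2/4 + 19*j/4 + 5/2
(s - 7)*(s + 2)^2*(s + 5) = s^4 + 2*s^3 - 39*s^2 - 148*s - 140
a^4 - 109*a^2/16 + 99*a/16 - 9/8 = (a - 2)*(a - 3/4)*(a - 1/4)*(a + 3)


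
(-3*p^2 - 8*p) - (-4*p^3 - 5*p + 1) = 4*p^3 - 3*p^2 - 3*p - 1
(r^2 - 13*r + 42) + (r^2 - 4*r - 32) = 2*r^2 - 17*r + 10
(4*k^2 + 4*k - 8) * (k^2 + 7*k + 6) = 4*k^4 + 32*k^3 + 44*k^2 - 32*k - 48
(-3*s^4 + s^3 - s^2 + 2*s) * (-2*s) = 6*s^5 - 2*s^4 + 2*s^3 - 4*s^2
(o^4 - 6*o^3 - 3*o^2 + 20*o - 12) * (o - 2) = o^5 - 8*o^4 + 9*o^3 + 26*o^2 - 52*o + 24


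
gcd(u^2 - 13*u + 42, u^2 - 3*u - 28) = u - 7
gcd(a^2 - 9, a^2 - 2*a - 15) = a + 3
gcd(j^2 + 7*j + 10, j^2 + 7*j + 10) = j^2 + 7*j + 10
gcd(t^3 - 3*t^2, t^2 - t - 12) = 1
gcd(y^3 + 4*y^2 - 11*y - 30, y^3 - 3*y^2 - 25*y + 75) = y^2 + 2*y - 15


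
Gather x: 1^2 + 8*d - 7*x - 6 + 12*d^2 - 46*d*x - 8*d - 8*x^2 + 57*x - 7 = 12*d^2 - 8*x^2 + x*(50 - 46*d) - 12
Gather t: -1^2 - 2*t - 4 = -2*t - 5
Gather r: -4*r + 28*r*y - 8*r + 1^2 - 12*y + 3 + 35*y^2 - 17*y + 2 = r*(28*y - 12) + 35*y^2 - 29*y + 6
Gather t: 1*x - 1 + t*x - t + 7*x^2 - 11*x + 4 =t*(x - 1) + 7*x^2 - 10*x + 3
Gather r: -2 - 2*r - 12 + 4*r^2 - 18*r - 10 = 4*r^2 - 20*r - 24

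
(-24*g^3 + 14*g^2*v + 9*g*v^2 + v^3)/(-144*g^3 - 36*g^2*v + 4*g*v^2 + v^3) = (-g + v)/(-6*g + v)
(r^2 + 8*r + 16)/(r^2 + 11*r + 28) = (r + 4)/(r + 7)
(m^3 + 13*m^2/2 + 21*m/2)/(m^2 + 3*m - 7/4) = 2*m*(m + 3)/(2*m - 1)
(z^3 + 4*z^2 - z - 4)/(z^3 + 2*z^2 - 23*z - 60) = (z^2 - 1)/(z^2 - 2*z - 15)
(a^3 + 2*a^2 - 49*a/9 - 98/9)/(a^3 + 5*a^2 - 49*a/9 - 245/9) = (a + 2)/(a + 5)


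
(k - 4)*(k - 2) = k^2 - 6*k + 8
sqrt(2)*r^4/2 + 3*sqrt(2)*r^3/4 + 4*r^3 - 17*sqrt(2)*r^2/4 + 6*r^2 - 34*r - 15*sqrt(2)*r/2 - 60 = (r - 3)*(r + 5/2)*(r + 4*sqrt(2))*(sqrt(2)*r/2 + sqrt(2))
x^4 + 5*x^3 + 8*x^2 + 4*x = x*(x + 1)*(x + 2)^2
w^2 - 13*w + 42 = (w - 7)*(w - 6)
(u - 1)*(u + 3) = u^2 + 2*u - 3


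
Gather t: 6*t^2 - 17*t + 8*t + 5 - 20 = 6*t^2 - 9*t - 15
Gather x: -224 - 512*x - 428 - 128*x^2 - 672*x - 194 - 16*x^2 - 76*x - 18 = -144*x^2 - 1260*x - 864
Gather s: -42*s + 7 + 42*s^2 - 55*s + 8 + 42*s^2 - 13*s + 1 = 84*s^2 - 110*s + 16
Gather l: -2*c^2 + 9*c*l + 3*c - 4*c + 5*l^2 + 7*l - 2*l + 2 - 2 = -2*c^2 - c + 5*l^2 + l*(9*c + 5)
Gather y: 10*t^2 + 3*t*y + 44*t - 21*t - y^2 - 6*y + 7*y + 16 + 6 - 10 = 10*t^2 + 23*t - y^2 + y*(3*t + 1) + 12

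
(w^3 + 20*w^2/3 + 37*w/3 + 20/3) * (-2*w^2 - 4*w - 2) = -2*w^5 - 52*w^4/3 - 160*w^3/3 - 76*w^2 - 154*w/3 - 40/3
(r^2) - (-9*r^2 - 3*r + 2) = 10*r^2 + 3*r - 2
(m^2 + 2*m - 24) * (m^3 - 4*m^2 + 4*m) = m^5 - 2*m^4 - 28*m^3 + 104*m^2 - 96*m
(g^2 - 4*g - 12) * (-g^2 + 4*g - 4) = -g^4 + 8*g^3 - 8*g^2 - 32*g + 48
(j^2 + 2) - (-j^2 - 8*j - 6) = 2*j^2 + 8*j + 8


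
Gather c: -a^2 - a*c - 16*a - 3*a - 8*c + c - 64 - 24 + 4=-a^2 - 19*a + c*(-a - 7) - 84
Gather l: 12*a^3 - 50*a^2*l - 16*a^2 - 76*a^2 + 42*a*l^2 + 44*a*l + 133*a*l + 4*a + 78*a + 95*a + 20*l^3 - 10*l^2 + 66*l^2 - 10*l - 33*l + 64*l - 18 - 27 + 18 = 12*a^3 - 92*a^2 + 177*a + 20*l^3 + l^2*(42*a + 56) + l*(-50*a^2 + 177*a + 21) - 27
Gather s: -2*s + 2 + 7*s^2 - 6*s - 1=7*s^2 - 8*s + 1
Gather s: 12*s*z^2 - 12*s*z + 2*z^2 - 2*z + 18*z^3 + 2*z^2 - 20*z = s*(12*z^2 - 12*z) + 18*z^3 + 4*z^2 - 22*z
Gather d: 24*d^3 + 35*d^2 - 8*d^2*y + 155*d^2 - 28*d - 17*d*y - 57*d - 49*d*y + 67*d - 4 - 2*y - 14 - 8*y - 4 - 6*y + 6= 24*d^3 + d^2*(190 - 8*y) + d*(-66*y - 18) - 16*y - 16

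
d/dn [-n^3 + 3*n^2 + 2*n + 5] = -3*n^2 + 6*n + 2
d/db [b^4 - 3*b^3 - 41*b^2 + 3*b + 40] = 4*b^3 - 9*b^2 - 82*b + 3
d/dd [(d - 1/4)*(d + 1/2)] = 2*d + 1/4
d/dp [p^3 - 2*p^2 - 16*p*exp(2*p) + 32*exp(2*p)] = 3*p^2 - 32*p*exp(2*p) - 4*p + 48*exp(2*p)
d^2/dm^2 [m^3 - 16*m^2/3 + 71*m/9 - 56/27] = 6*m - 32/3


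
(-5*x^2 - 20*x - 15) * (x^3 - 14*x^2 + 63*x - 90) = -5*x^5 + 50*x^4 - 50*x^3 - 600*x^2 + 855*x + 1350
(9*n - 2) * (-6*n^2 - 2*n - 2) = -54*n^3 - 6*n^2 - 14*n + 4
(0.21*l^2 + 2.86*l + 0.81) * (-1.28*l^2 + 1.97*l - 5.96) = -0.2688*l^4 - 3.2471*l^3 + 3.3458*l^2 - 15.4499*l - 4.8276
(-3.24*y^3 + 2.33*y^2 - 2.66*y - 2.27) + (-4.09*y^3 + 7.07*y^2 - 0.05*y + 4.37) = -7.33*y^3 + 9.4*y^2 - 2.71*y + 2.1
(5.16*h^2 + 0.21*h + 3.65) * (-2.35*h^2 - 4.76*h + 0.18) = -12.126*h^4 - 25.0551*h^3 - 8.6483*h^2 - 17.3362*h + 0.657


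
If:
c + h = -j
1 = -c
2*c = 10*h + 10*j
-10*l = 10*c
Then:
No Solution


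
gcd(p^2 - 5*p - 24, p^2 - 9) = p + 3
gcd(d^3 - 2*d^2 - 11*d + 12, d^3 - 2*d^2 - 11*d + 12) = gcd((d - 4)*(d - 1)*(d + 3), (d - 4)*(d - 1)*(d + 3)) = d^3 - 2*d^2 - 11*d + 12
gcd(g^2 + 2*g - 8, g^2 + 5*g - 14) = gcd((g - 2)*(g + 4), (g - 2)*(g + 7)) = g - 2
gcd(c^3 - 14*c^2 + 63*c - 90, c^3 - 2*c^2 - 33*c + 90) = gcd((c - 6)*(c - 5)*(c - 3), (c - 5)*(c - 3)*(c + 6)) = c^2 - 8*c + 15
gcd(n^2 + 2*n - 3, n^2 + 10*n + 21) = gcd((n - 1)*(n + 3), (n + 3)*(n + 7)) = n + 3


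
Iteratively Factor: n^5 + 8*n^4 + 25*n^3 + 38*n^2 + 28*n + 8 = (n + 2)*(n^4 + 6*n^3 + 13*n^2 + 12*n + 4) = (n + 2)^2*(n^3 + 4*n^2 + 5*n + 2) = (n + 2)^3*(n^2 + 2*n + 1) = (n + 1)*(n + 2)^3*(n + 1)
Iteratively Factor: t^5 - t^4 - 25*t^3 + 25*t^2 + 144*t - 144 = (t - 3)*(t^4 + 2*t^3 - 19*t^2 - 32*t + 48) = (t - 3)*(t - 1)*(t^3 + 3*t^2 - 16*t - 48) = (t - 3)*(t - 1)*(t + 3)*(t^2 - 16) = (t - 3)*(t - 1)*(t + 3)*(t + 4)*(t - 4)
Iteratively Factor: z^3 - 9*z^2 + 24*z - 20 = (z - 5)*(z^2 - 4*z + 4) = (z - 5)*(z - 2)*(z - 2)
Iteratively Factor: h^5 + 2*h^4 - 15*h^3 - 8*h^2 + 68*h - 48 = (h + 4)*(h^4 - 2*h^3 - 7*h^2 + 20*h - 12) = (h - 2)*(h + 4)*(h^3 - 7*h + 6) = (h - 2)^2*(h + 4)*(h^2 + 2*h - 3) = (h - 2)^2*(h + 3)*(h + 4)*(h - 1)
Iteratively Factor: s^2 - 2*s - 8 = (s - 4)*(s + 2)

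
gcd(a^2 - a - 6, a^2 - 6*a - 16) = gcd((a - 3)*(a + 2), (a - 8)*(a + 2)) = a + 2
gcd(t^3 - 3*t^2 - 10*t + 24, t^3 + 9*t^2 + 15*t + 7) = 1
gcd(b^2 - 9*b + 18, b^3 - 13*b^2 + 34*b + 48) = b - 6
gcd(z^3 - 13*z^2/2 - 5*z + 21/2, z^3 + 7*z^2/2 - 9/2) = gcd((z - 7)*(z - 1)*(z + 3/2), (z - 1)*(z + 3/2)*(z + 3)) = z^2 + z/2 - 3/2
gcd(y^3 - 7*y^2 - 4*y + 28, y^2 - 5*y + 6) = y - 2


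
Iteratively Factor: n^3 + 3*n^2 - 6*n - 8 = (n + 1)*(n^2 + 2*n - 8) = (n - 2)*(n + 1)*(n + 4)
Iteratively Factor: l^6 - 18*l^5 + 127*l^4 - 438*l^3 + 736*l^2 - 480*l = (l - 4)*(l^5 - 14*l^4 + 71*l^3 - 154*l^2 + 120*l) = (l - 4)*(l - 2)*(l^4 - 12*l^3 + 47*l^2 - 60*l) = (l - 4)*(l - 3)*(l - 2)*(l^3 - 9*l^2 + 20*l) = l*(l - 4)*(l - 3)*(l - 2)*(l^2 - 9*l + 20) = l*(l - 5)*(l - 4)*(l - 3)*(l - 2)*(l - 4)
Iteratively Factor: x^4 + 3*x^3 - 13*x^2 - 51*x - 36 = (x + 1)*(x^3 + 2*x^2 - 15*x - 36) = (x + 1)*(x + 3)*(x^2 - x - 12) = (x + 1)*(x + 3)^2*(x - 4)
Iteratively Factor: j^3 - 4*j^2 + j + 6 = (j - 3)*(j^2 - j - 2) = (j - 3)*(j - 2)*(j + 1)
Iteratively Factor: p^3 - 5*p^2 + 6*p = (p)*(p^2 - 5*p + 6) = p*(p - 2)*(p - 3)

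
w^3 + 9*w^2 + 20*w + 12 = (w + 1)*(w + 2)*(w + 6)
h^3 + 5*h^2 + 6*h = h*(h + 2)*(h + 3)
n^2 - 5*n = n*(n - 5)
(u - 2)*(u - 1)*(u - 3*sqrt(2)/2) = u^3 - 3*u^2 - 3*sqrt(2)*u^2/2 + 2*u + 9*sqrt(2)*u/2 - 3*sqrt(2)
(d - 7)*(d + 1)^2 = d^3 - 5*d^2 - 13*d - 7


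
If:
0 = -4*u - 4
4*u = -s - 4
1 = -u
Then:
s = 0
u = -1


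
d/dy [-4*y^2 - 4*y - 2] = -8*y - 4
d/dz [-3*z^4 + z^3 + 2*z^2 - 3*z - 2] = -12*z^3 + 3*z^2 + 4*z - 3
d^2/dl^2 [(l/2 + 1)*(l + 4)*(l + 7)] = 3*l + 13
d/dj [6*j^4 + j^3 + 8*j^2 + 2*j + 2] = 24*j^3 + 3*j^2 + 16*j + 2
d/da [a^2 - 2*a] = 2*a - 2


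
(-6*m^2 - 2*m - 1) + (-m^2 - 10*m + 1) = -7*m^2 - 12*m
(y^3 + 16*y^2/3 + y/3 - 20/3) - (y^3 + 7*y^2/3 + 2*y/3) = 3*y^2 - y/3 - 20/3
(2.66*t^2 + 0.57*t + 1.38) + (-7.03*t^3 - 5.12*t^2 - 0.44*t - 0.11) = -7.03*t^3 - 2.46*t^2 + 0.13*t + 1.27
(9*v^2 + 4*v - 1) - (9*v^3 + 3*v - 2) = -9*v^3 + 9*v^2 + v + 1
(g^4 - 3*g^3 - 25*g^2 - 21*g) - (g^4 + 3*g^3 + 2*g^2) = -6*g^3 - 27*g^2 - 21*g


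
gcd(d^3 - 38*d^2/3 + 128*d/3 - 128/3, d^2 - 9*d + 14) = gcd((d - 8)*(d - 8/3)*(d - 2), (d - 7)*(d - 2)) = d - 2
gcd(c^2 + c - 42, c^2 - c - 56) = c + 7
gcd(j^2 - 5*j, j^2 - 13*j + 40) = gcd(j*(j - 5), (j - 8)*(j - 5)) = j - 5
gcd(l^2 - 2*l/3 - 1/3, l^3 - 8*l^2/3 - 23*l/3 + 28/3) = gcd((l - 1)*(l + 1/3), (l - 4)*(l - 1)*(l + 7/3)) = l - 1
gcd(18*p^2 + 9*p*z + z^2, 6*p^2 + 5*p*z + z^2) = 3*p + z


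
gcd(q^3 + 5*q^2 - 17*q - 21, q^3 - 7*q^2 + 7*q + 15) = q^2 - 2*q - 3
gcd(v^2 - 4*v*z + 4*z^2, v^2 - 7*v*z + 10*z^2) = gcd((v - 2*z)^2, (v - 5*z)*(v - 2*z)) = -v + 2*z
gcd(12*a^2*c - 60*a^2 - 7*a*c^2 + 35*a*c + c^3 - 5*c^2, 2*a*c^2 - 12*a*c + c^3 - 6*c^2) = 1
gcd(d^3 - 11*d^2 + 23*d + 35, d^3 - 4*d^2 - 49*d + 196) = d - 7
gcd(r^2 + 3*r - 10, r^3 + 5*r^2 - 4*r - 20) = r^2 + 3*r - 10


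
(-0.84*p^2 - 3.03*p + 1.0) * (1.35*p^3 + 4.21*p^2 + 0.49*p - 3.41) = -1.134*p^5 - 7.6269*p^4 - 11.8179*p^3 + 5.5897*p^2 + 10.8223*p - 3.41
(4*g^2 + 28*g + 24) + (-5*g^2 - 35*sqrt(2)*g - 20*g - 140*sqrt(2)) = -g^2 - 35*sqrt(2)*g + 8*g - 140*sqrt(2) + 24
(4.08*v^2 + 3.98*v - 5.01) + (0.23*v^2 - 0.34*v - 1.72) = 4.31*v^2 + 3.64*v - 6.73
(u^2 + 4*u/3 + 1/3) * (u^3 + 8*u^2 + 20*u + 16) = u^5 + 28*u^4/3 + 31*u^3 + 136*u^2/3 + 28*u + 16/3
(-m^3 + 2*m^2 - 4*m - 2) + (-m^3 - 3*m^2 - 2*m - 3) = -2*m^3 - m^2 - 6*m - 5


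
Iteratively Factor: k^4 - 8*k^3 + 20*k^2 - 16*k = (k)*(k^3 - 8*k^2 + 20*k - 16) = k*(k - 2)*(k^2 - 6*k + 8) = k*(k - 4)*(k - 2)*(k - 2)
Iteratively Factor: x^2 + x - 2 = (x - 1)*(x + 2)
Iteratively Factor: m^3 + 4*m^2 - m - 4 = (m + 1)*(m^2 + 3*m - 4) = (m + 1)*(m + 4)*(m - 1)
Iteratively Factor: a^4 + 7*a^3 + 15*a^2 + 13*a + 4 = (a + 1)*(a^3 + 6*a^2 + 9*a + 4) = (a + 1)^2*(a^2 + 5*a + 4) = (a + 1)^2*(a + 4)*(a + 1)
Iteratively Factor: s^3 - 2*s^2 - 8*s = (s - 4)*(s^2 + 2*s) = (s - 4)*(s + 2)*(s)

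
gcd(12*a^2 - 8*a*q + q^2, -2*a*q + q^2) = -2*a + q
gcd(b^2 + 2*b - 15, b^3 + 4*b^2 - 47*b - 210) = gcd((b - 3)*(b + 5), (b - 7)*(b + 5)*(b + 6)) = b + 5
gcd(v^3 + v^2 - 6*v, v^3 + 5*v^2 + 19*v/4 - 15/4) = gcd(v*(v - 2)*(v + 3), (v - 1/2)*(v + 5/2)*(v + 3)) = v + 3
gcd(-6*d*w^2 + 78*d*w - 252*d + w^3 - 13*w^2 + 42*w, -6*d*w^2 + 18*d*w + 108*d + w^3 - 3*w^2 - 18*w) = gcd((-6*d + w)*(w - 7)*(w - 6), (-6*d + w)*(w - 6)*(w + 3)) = -6*d*w + 36*d + w^2 - 6*w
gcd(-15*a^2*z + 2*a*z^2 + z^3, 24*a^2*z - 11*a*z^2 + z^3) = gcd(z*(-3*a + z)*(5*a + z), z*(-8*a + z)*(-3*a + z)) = -3*a*z + z^2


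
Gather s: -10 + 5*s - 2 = 5*s - 12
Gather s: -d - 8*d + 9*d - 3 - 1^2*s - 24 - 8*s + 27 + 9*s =0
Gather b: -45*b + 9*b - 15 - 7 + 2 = -36*b - 20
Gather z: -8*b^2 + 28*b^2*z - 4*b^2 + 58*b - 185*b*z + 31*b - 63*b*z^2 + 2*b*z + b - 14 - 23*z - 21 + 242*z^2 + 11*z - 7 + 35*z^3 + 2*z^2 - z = -12*b^2 + 90*b + 35*z^3 + z^2*(244 - 63*b) + z*(28*b^2 - 183*b - 13) - 42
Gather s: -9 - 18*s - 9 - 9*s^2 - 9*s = -9*s^2 - 27*s - 18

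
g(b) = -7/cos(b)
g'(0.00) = 0.00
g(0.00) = -7.00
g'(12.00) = 5.27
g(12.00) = -8.30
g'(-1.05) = 24.53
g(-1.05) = -14.07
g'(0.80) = -10.35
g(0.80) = -10.05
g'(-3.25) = -0.77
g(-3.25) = 7.04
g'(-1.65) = 1114.68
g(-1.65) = 88.47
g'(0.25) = -1.84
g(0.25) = -7.22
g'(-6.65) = 2.88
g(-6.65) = -7.50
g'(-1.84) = 95.39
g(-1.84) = 26.32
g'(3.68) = 4.87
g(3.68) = 8.15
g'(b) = -7*sin(b)/cos(b)^2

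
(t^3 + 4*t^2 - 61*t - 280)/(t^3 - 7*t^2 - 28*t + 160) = (t + 7)/(t - 4)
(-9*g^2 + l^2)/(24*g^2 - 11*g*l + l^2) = (-3*g - l)/(8*g - l)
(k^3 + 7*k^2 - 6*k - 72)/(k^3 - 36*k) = (k^2 + k - 12)/(k*(k - 6))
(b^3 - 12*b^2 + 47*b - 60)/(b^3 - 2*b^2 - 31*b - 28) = (-b^3 + 12*b^2 - 47*b + 60)/(-b^3 + 2*b^2 + 31*b + 28)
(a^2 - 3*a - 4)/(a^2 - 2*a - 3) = (a - 4)/(a - 3)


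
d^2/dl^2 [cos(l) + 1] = -cos(l)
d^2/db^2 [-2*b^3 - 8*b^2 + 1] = -12*b - 16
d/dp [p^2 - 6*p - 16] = 2*p - 6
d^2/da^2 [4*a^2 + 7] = 8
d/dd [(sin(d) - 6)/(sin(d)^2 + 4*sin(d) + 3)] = (12*sin(d) + cos(d)^2 + 26)*cos(d)/(sin(d)^2 + 4*sin(d) + 3)^2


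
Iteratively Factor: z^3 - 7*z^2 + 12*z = (z - 4)*(z^2 - 3*z) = (z - 4)*(z - 3)*(z)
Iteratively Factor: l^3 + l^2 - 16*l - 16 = (l + 4)*(l^2 - 3*l - 4) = (l + 1)*(l + 4)*(l - 4)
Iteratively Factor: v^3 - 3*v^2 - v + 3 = (v + 1)*(v^2 - 4*v + 3) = (v - 3)*(v + 1)*(v - 1)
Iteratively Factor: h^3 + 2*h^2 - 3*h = (h - 1)*(h^2 + 3*h) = (h - 1)*(h + 3)*(h)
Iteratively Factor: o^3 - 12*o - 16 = (o + 2)*(o^2 - 2*o - 8) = (o + 2)^2*(o - 4)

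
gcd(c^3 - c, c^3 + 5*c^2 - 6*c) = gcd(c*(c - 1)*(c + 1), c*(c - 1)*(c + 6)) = c^2 - c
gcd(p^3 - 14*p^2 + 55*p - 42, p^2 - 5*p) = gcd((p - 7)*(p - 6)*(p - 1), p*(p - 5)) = 1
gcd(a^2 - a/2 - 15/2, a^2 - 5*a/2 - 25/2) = a + 5/2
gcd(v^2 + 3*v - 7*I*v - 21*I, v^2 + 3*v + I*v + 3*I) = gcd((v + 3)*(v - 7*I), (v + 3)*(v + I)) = v + 3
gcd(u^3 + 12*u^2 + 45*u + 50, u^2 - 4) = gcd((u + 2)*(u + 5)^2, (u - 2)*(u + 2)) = u + 2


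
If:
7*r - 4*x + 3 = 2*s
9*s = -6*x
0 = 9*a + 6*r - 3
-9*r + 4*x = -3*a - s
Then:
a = -29/27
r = 19/9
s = -40/9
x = 20/3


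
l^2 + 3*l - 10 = (l - 2)*(l + 5)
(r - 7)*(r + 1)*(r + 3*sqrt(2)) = r^3 - 6*r^2 + 3*sqrt(2)*r^2 - 18*sqrt(2)*r - 7*r - 21*sqrt(2)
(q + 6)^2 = q^2 + 12*q + 36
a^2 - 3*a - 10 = (a - 5)*(a + 2)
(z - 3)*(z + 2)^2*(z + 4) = z^4 + 5*z^3 - 4*z^2 - 44*z - 48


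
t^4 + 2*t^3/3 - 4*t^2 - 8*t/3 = t*(t - 2)*(t + 2/3)*(t + 2)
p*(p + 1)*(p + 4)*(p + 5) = p^4 + 10*p^3 + 29*p^2 + 20*p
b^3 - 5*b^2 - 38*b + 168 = (b - 7)*(b - 4)*(b + 6)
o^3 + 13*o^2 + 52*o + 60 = (o + 2)*(o + 5)*(o + 6)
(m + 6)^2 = m^2 + 12*m + 36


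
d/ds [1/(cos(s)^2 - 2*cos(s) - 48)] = 2*(cos(s) - 1)*sin(s)/(sin(s)^2 + 2*cos(s) + 47)^2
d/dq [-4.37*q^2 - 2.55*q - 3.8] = -8.74*q - 2.55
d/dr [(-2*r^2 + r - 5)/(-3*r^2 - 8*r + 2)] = 19*(r^2 - 2*r - 2)/(9*r^4 + 48*r^3 + 52*r^2 - 32*r + 4)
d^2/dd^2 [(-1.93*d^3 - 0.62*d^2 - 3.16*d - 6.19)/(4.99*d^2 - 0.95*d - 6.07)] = (5.6843418860808e-14*d^5 - 283.6472*d^3 - 1104.24198*d^2 - 824.8869*d - 395.39788)/(124.251499*d^6 - 70.965285*d^5 - 439.920396*d^4 + 171.791635*d^3 + 535.133628*d^2 - 105.007965*d - 223.648543)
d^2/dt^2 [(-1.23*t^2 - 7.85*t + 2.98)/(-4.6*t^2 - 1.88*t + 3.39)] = (-2.8421709430404e-14*t^4 + 310.93792*t^3 - 263.25708*t^2 + 579.85116*t + 14.324542)/(97.336*t^6 + 119.3424*t^5 - 166.42248*t^4 - 169.255648*t^3 + 122.646132*t^2 + 64.815444*t - 38.958219)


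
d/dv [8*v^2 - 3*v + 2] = 16*v - 3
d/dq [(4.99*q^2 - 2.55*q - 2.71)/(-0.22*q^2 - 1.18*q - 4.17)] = (-6.4492*q^2 - 42.809*q + 7.4357)/(0.0484*q^4 + 0.5192*q^3 + 3.2272*q^2 + 9.8412*q + 17.3889)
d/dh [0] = 0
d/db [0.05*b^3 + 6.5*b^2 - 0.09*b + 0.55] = 0.15*b^2 + 13.0*b - 0.09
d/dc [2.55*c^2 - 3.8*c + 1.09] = 5.1*c - 3.8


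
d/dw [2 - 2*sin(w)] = -2*cos(w)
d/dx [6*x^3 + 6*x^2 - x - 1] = 18*x^2 + 12*x - 1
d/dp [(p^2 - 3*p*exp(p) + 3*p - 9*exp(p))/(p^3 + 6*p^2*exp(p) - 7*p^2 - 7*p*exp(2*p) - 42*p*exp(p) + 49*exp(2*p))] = ((p^2 - 3*p*exp(p) + 3*p - 9*exp(p))*(-6*p^2*exp(p) - 3*p^2 + 14*p*exp(2*p) + 30*p*exp(p) + 14*p - 91*exp(2*p) + 42*exp(p)) + (-3*p*exp(p) + 2*p - 12*exp(p) + 3)*(p^3 + 6*p^2*exp(p) - 7*p^2 - 7*p*exp(2*p) - 42*p*exp(p) + 49*exp(2*p)))/(p^3 + 6*p^2*exp(p) - 7*p^2 - 7*p*exp(2*p) - 42*p*exp(p) + 49*exp(2*p))^2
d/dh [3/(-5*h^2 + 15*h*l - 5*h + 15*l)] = 3*(2*h - 3*l + 1)/(5*(h^2 - 3*h*l + h - 3*l)^2)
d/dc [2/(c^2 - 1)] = -4*c/(c^2 - 1)^2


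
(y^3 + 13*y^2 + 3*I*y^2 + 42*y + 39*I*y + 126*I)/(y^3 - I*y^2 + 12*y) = (y^2 + 13*y + 42)/(y*(y - 4*I))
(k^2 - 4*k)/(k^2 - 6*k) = (k - 4)/(k - 6)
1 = 1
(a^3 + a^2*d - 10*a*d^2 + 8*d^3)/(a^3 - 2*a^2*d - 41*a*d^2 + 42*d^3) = (a^2 + 2*a*d - 8*d^2)/(a^2 - a*d - 42*d^2)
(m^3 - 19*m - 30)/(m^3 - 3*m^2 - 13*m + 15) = (m + 2)/(m - 1)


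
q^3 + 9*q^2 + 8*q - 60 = (q - 2)*(q + 5)*(q + 6)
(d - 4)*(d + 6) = d^2 + 2*d - 24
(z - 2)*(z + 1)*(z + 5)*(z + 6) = z^4 + 10*z^3 + 17*z^2 - 52*z - 60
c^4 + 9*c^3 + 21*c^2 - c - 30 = (c - 1)*(c + 2)*(c + 3)*(c + 5)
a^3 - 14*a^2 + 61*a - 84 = (a - 7)*(a - 4)*(a - 3)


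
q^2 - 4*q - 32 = (q - 8)*(q + 4)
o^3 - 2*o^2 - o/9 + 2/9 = (o - 2)*(o - 1/3)*(o + 1/3)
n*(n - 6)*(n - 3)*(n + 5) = n^4 - 4*n^3 - 27*n^2 + 90*n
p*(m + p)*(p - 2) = m*p^2 - 2*m*p + p^3 - 2*p^2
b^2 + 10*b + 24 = (b + 4)*(b + 6)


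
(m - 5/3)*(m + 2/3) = m^2 - m - 10/9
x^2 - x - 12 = (x - 4)*(x + 3)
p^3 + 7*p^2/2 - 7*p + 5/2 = (p - 1)*(p - 1/2)*(p + 5)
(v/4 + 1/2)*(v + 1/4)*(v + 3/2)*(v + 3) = v^4/4 + 27*v^3/16 + 121*v^2/32 + 99*v/32 + 9/16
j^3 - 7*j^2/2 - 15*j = j*(j - 6)*(j + 5/2)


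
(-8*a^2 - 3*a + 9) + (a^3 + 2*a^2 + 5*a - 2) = a^3 - 6*a^2 + 2*a + 7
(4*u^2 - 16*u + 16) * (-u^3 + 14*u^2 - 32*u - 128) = -4*u^5 + 72*u^4 - 368*u^3 + 224*u^2 + 1536*u - 2048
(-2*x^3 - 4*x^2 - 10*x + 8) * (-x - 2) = 2*x^4 + 8*x^3 + 18*x^2 + 12*x - 16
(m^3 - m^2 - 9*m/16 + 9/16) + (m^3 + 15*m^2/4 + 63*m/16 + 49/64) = 2*m^3 + 11*m^2/4 + 27*m/8 + 85/64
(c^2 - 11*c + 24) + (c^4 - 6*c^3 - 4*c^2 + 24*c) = c^4 - 6*c^3 - 3*c^2 + 13*c + 24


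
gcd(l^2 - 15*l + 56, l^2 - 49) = l - 7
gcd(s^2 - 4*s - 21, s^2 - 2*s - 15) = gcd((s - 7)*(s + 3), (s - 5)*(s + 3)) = s + 3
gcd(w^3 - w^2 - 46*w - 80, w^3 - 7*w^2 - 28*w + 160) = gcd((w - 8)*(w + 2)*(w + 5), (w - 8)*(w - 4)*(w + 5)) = w^2 - 3*w - 40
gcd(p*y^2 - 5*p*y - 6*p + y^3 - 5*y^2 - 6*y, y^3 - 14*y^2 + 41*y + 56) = y + 1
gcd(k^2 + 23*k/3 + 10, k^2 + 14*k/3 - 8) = k + 6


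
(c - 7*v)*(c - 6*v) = c^2 - 13*c*v + 42*v^2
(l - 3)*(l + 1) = l^2 - 2*l - 3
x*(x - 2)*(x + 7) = x^3 + 5*x^2 - 14*x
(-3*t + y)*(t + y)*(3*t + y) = -9*t^3 - 9*t^2*y + t*y^2 + y^3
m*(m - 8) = m^2 - 8*m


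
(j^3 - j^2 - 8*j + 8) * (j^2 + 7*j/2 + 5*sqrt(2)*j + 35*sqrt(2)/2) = j^5 + 5*j^4/2 + 5*sqrt(2)*j^4 - 23*j^3/2 + 25*sqrt(2)*j^3/2 - 115*sqrt(2)*j^2/2 - 20*j^2 - 100*sqrt(2)*j + 28*j + 140*sqrt(2)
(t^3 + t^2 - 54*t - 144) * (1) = t^3 + t^2 - 54*t - 144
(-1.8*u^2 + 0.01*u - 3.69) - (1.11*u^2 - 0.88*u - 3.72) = -2.91*u^2 + 0.89*u + 0.0300000000000002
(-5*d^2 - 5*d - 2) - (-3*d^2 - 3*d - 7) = -2*d^2 - 2*d + 5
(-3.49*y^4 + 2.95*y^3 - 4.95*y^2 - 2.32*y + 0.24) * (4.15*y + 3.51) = -14.4835*y^5 - 0.00739999999999874*y^4 - 10.188*y^3 - 27.0025*y^2 - 7.1472*y + 0.8424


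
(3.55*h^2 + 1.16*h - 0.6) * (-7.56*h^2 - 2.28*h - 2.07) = -26.838*h^4 - 16.8636*h^3 - 5.4573*h^2 - 1.0332*h + 1.242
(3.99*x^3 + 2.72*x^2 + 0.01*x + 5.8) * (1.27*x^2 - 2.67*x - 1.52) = 5.0673*x^5 - 7.1989*x^4 - 13.3145*x^3 + 3.2049*x^2 - 15.5012*x - 8.816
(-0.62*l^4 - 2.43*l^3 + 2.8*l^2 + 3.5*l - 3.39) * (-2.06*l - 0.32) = 1.2772*l^5 + 5.2042*l^4 - 4.9904*l^3 - 8.106*l^2 + 5.8634*l + 1.0848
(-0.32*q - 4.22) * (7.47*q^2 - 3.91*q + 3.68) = -2.3904*q^3 - 30.2722*q^2 + 15.3226*q - 15.5296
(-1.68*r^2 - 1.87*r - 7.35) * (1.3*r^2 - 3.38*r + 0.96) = -2.184*r^4 + 3.2474*r^3 - 4.8472*r^2 + 23.0478*r - 7.056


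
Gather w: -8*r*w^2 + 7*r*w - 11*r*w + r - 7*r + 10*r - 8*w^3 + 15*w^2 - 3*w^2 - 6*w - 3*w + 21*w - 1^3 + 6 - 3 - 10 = 4*r - 8*w^3 + w^2*(12 - 8*r) + w*(12 - 4*r) - 8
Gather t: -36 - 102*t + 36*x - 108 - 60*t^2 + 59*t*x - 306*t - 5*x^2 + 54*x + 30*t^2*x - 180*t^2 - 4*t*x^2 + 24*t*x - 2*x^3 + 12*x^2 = t^2*(30*x - 240) + t*(-4*x^2 + 83*x - 408) - 2*x^3 + 7*x^2 + 90*x - 144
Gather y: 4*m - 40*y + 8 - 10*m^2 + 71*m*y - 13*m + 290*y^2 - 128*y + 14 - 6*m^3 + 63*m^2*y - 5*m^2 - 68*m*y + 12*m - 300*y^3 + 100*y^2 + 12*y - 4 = -6*m^3 - 15*m^2 + 3*m - 300*y^3 + 390*y^2 + y*(63*m^2 + 3*m - 156) + 18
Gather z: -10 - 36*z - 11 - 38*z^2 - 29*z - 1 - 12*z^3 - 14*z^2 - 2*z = -12*z^3 - 52*z^2 - 67*z - 22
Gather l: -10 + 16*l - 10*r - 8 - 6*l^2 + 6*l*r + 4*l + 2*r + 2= -6*l^2 + l*(6*r + 20) - 8*r - 16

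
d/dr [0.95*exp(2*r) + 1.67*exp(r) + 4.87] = (1.9*exp(r) + 1.67)*exp(r)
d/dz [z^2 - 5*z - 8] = 2*z - 5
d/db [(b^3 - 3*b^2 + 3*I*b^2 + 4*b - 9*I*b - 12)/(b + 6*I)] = (2*b^3 + b^2*(-3 + 21*I) + 36*b*(-1 - I) + 66 + 24*I)/(b^2 + 12*I*b - 36)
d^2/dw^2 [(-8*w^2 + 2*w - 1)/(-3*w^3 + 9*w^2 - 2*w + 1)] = 2*(72*w^6 - 54*w^5 + 72*w^4 - 54*w^3 + 9*w^2 + 9*w - 1)/(27*w^9 - 243*w^8 + 783*w^7 - 1080*w^6 + 684*w^5 - 387*w^4 + 125*w^3 - 39*w^2 + 6*w - 1)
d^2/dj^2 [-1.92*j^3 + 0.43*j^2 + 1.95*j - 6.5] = 0.86 - 11.52*j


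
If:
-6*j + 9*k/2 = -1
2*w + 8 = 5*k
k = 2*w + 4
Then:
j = 11/12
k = 1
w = -3/2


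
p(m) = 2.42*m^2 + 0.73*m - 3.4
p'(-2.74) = -12.53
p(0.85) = -1.03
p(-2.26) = 7.31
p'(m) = 4.84*m + 0.73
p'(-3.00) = -13.79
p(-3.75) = 27.89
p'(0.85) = 4.84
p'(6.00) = 29.77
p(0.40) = -2.72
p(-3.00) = 16.19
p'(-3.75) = -17.42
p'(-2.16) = -9.72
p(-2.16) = 6.31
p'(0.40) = 2.67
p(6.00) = 88.10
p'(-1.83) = -8.13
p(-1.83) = 3.37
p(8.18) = 164.50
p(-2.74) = 12.77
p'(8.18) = 40.32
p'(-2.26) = -10.21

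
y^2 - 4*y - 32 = (y - 8)*(y + 4)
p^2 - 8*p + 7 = (p - 7)*(p - 1)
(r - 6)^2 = r^2 - 12*r + 36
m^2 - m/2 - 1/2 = (m - 1)*(m + 1/2)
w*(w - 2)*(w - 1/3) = w^3 - 7*w^2/3 + 2*w/3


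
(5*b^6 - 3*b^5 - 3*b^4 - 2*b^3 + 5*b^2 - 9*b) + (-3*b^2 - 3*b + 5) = 5*b^6 - 3*b^5 - 3*b^4 - 2*b^3 + 2*b^2 - 12*b + 5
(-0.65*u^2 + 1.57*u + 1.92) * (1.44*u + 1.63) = -0.936*u^3 + 1.2013*u^2 + 5.3239*u + 3.1296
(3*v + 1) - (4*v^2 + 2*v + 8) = -4*v^2 + v - 7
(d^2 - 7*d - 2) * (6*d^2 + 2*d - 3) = 6*d^4 - 40*d^3 - 29*d^2 + 17*d + 6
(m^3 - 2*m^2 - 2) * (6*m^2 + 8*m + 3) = 6*m^5 - 4*m^4 - 13*m^3 - 18*m^2 - 16*m - 6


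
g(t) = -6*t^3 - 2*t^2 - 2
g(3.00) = -182.00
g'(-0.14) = 0.21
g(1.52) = -27.69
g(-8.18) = 3148.24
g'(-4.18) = -297.78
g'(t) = -18*t^2 - 4*t = 2*t*(-9*t - 2)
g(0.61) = -4.11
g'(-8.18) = -1171.70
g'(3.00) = -174.00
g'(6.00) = -672.00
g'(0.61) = -9.14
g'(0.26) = -2.26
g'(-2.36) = -90.81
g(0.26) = -2.24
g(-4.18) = 401.26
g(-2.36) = 65.73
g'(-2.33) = -88.40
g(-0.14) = -2.02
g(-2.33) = 63.04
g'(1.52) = -47.67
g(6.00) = -1370.00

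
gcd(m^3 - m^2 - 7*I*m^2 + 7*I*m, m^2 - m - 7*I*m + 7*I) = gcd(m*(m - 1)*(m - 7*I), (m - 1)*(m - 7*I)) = m^2 + m*(-1 - 7*I) + 7*I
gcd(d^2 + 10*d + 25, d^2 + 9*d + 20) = d + 5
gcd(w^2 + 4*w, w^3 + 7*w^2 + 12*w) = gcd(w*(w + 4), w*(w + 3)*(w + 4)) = w^2 + 4*w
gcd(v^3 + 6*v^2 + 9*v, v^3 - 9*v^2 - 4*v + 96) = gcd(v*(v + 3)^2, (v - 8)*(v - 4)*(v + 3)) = v + 3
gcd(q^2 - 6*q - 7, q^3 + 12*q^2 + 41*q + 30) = q + 1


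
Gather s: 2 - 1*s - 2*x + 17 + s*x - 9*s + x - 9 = s*(x - 10) - x + 10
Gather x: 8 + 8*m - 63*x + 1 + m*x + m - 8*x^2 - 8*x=9*m - 8*x^2 + x*(m - 71) + 9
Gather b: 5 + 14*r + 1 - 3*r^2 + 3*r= -3*r^2 + 17*r + 6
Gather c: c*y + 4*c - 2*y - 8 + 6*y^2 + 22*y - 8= c*(y + 4) + 6*y^2 + 20*y - 16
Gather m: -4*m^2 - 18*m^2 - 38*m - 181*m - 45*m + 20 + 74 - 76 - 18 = -22*m^2 - 264*m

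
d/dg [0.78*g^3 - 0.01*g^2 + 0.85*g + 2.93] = 2.34*g^2 - 0.02*g + 0.85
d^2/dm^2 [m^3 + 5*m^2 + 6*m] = 6*m + 10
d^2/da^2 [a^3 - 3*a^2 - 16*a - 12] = 6*a - 6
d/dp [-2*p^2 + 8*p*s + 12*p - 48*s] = -4*p + 8*s + 12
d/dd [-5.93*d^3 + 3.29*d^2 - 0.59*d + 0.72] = -17.79*d^2 + 6.58*d - 0.59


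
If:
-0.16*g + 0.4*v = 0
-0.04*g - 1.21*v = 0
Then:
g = 0.00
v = 0.00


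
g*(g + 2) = g^2 + 2*g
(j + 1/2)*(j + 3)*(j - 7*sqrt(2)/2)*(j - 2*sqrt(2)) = j^4 - 11*sqrt(2)*j^3/2 + 7*j^3/2 - 77*sqrt(2)*j^2/4 + 31*j^2/2 - 33*sqrt(2)*j/4 + 49*j + 21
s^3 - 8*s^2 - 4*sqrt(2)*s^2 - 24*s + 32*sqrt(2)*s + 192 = (s - 8)*(s - 6*sqrt(2))*(s + 2*sqrt(2))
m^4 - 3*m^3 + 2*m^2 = m^2*(m - 2)*(m - 1)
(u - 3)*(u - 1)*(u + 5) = u^3 + u^2 - 17*u + 15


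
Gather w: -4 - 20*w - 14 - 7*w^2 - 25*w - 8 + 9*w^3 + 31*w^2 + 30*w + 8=9*w^3 + 24*w^2 - 15*w - 18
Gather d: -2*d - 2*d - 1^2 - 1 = -4*d - 2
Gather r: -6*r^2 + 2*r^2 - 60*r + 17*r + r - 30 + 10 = -4*r^2 - 42*r - 20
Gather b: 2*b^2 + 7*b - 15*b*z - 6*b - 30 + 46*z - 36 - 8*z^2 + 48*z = 2*b^2 + b*(1 - 15*z) - 8*z^2 + 94*z - 66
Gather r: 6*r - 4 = 6*r - 4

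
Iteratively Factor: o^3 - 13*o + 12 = (o - 1)*(o^2 + o - 12) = (o - 3)*(o - 1)*(o + 4)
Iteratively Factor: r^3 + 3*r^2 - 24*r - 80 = (r + 4)*(r^2 - r - 20) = (r - 5)*(r + 4)*(r + 4)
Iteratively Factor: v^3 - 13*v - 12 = (v + 1)*(v^2 - v - 12) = (v + 1)*(v + 3)*(v - 4)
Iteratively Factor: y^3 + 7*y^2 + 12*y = (y + 4)*(y^2 + 3*y) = y*(y + 4)*(y + 3)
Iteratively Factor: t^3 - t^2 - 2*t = (t - 2)*(t^2 + t) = t*(t - 2)*(t + 1)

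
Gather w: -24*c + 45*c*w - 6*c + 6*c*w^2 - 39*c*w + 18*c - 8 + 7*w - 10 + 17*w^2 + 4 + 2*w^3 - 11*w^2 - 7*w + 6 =6*c*w - 12*c + 2*w^3 + w^2*(6*c + 6) - 8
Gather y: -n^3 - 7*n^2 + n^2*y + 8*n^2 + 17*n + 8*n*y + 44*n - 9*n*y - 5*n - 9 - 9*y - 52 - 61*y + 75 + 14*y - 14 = -n^3 + n^2 + 56*n + y*(n^2 - n - 56)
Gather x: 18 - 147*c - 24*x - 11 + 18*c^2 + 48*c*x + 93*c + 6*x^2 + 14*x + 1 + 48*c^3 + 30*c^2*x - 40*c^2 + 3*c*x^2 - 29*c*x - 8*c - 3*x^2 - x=48*c^3 - 22*c^2 - 62*c + x^2*(3*c + 3) + x*(30*c^2 + 19*c - 11) + 8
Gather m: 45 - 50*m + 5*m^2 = 5*m^2 - 50*m + 45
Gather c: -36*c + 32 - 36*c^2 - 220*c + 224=-36*c^2 - 256*c + 256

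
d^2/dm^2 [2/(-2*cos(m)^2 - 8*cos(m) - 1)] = 8*(4*sin(m)^4 - 16*sin(m)^2 - 17*cos(m) + 3*cos(3*m) - 19)/(-2*sin(m)^2 + 8*cos(m) + 3)^3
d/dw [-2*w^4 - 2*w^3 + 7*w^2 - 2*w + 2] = -8*w^3 - 6*w^2 + 14*w - 2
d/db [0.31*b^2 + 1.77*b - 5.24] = 0.62*b + 1.77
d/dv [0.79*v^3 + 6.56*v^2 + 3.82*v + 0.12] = 2.37*v^2 + 13.12*v + 3.82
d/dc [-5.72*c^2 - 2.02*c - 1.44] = -11.44*c - 2.02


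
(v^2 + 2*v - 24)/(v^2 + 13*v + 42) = (v - 4)/(v + 7)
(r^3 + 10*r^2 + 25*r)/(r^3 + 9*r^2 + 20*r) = (r + 5)/(r + 4)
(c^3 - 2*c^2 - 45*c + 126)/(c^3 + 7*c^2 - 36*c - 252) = (c - 3)/(c + 6)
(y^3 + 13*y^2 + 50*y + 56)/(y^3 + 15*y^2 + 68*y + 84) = (y + 4)/(y + 6)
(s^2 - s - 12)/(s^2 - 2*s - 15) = (s - 4)/(s - 5)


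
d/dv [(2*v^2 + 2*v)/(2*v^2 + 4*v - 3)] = 2*(2*v^2 - 6*v - 3)/(4*v^4 + 16*v^3 + 4*v^2 - 24*v + 9)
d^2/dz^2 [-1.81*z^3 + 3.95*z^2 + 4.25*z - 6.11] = 7.9 - 10.86*z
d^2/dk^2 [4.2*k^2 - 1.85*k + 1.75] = 8.40000000000000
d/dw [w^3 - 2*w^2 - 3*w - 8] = 3*w^2 - 4*w - 3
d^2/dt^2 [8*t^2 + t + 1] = 16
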